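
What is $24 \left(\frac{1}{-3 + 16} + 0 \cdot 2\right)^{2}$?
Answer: $\frac{24}{169} \approx 0.14201$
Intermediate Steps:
$24 \left(\frac{1}{-3 + 16} + 0 \cdot 2\right)^{2} = 24 \left(\frac{1}{13} + 0\right)^{2} = \frac{24}{169}$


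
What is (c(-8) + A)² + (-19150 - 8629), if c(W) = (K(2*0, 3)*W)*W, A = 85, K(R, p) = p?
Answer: 48950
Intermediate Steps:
c(W) = 3*W² (c(W) = (3*W)*W = 3*W²)
(c(-8) + A)² + (-19150 - 8629) = (3*(-8)² + 85)² + (-19150 - 8629) = (3*64 + 85)² - 27779 = (192 + 85)² - 27779 = 277² - 27779 = 76729 - 27779 = 48950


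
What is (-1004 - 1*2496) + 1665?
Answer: -1835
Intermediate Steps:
(-1004 - 1*2496) + 1665 = (-1004 - 2496) + 1665 = -3500 + 1665 = -1835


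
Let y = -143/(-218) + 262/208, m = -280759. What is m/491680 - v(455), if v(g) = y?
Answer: -1732439403/696710560 ≈ -2.4866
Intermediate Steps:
y = 21715/11336 (y = -143*(-1/218) + 262*(1/208) = 143/218 + 131/104 = 21715/11336 ≈ 1.9156)
v(g) = 21715/11336
m/491680 - v(455) = -280759/491680 - 1*21715/11336 = -280759*1/491680 - 21715/11336 = -280759/491680 - 21715/11336 = -1732439403/696710560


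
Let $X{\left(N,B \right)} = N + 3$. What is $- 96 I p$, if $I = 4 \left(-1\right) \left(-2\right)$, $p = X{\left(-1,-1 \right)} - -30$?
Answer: $-24576$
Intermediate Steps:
$X{\left(N,B \right)} = 3 + N$
$p = 32$ ($p = \left(3 - 1\right) - -30 = 2 + 30 = 32$)
$I = 8$ ($I = \left(-4\right) \left(-2\right) = 8$)
$- 96 I p = \left(-96\right) 8 \cdot 32 = \left(-768\right) 32 = -24576$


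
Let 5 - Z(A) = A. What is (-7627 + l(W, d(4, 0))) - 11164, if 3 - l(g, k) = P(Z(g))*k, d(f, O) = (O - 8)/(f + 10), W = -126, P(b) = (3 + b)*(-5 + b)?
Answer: -9140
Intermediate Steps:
Z(A) = 5 - A
P(b) = (-5 + b)*(3 + b)
d(f, O) = (-8 + O)/(10 + f)
l(g, k) = 3 - k*(-25 + (5 - g)**2 + 2*g) (l(g, k) = 3 - (-15 + (5 - g)**2 - 2*(5 - g))*k = 3 - (-15 + (5 - g)**2 + (-10 + 2*g))*k = 3 - (-25 + (5 - g)**2 + 2*g)*k = 3 - k*(-25 + (5 - g)**2 + 2*g))
(-7627 + l(W, d(4, 0))) - 11164 = (-7627 + (3 - 1*(-8 + 0)/(10 + 4)*(-126)**2 + 8*(-126)*((-8 + 0)/(10 + 4)))) - 11164 = (-7627 + (3 - 1*-8/14*15876 + 8*(-126)*(-8/14))) - 11164 = (-7627 + (3 - 1*(1/14)*(-8)*15876 + 8*(-126)*((1/14)*(-8)))) - 11164 = (-7627 + (3 - 1*(-4/7)*15876 + 8*(-126)*(-4/7))) - 11164 = (-7627 + (3 + 9072 + 576)) - 11164 = (-7627 + 9651) - 11164 = 2024 - 11164 = -9140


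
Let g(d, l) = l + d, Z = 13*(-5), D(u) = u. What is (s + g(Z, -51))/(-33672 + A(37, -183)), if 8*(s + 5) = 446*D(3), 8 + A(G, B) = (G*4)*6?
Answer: -185/131168 ≈ -0.0014104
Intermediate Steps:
A(G, B) = -8 + 24*G (A(G, B) = -8 + (G*4)*6 = -8 + (4*G)*6 = -8 + 24*G)
Z = -65
g(d, l) = d + l
s = 649/4 (s = -5 + (446*3)/8 = -5 + (1/8)*1338 = -5 + 669/4 = 649/4 ≈ 162.25)
(s + g(Z, -51))/(-33672 + A(37, -183)) = (649/4 + (-65 - 51))/(-33672 + (-8 + 24*37)) = (649/4 - 116)/(-33672 + (-8 + 888)) = 185/(4*(-33672 + 880)) = (185/4)/(-32792) = (185/4)*(-1/32792) = -185/131168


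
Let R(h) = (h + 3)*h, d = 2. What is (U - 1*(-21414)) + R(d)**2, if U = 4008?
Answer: 25522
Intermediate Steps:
R(h) = h*(3 + h) (R(h) = (3 + h)*h = h*(3 + h))
(U - 1*(-21414)) + R(d)**2 = (4008 - 1*(-21414)) + (2*(3 + 2))**2 = (4008 + 21414) + (2*5)**2 = 25422 + 10**2 = 25422 + 100 = 25522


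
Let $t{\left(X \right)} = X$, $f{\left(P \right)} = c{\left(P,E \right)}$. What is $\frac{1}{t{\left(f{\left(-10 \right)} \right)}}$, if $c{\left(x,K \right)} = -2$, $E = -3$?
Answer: $- \frac{1}{2} \approx -0.5$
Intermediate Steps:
$f{\left(P \right)} = -2$
$\frac{1}{t{\left(f{\left(-10 \right)} \right)}} = \frac{1}{-2} = - \frac{1}{2}$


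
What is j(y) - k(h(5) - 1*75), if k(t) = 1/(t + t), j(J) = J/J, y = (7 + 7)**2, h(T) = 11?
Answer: 129/128 ≈ 1.0078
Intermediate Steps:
y = 196 (y = 14**2 = 196)
j(J) = 1
k(t) = 1/(2*t)
j(y) - k(h(5) - 1*75) = 1 - 1/(2*(11 - 1*75)) = 1 - 1/(2*(11 - 75)) = 1 - 1/(2*(-64)) = 1 - (-1)/(2*64) = 1 - 1*(-1/128) = 1 + 1/128 = 129/128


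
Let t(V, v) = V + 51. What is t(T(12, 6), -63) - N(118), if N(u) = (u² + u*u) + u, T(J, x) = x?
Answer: -27909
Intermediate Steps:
t(V, v) = 51 + V
N(u) = u + 2*u² (N(u) = (u² + u²) + u = 2*u² + u = u + 2*u²)
t(T(12, 6), -63) - N(118) = (51 + 6) - 118*(1 + 2*118) = 57 - 118*(1 + 236) = 57 - 118*237 = 57 - 1*27966 = 57 - 27966 = -27909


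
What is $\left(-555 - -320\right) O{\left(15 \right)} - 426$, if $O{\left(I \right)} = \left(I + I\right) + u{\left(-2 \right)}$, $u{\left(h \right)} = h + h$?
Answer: $-6536$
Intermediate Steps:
$u{\left(h \right)} = 2 h$
$O{\left(I \right)} = -4 + 2 I$ ($O{\left(I \right)} = \left(I + I\right) + 2 \left(-2\right) = 2 I - 4 = -4 + 2 I$)
$\left(-555 - -320\right) O{\left(15 \right)} - 426 = \left(-555 - -320\right) \left(-4 + 2 \cdot 15\right) - 426 = \left(-555 + 320\right) \left(-4 + 30\right) - 426 = \left(-235\right) 26 - 426 = -6110 - 426 = -6536$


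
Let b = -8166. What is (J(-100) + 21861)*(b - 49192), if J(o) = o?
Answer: -1248167438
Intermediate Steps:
(J(-100) + 21861)*(b - 49192) = (-100 + 21861)*(-8166 - 49192) = 21761*(-57358) = -1248167438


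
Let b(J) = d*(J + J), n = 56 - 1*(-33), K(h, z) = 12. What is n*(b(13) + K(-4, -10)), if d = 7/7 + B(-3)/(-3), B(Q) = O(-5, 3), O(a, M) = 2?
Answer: 5518/3 ≈ 1839.3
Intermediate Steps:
B(Q) = 2
d = 1/3 (d = 7/7 + 2/(-3) = 7*(1/7) + 2*(-1/3) = 1 - 2/3 = 1/3 ≈ 0.33333)
n = 89 (n = 56 + 33 = 89)
b(J) = 2*J/3 (b(J) = (J + J)/3 = (2*J)/3 = 2*J/3)
n*(b(13) + K(-4, -10)) = 89*((2/3)*13 + 12) = 89*(26/3 + 12) = 89*(62/3) = 5518/3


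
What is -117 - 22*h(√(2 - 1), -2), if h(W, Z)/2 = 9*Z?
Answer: 675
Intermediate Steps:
h(W, Z) = 18*Z (h(W, Z) = 2*(9*Z) = 18*Z)
-117 - 22*h(√(2 - 1), -2) = -117 - 396*(-2) = -117 - 22*(-36) = -117 + 792 = 675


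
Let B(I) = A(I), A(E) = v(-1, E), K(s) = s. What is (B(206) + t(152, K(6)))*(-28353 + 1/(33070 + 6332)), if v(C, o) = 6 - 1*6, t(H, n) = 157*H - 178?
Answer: -13230583969915/19701 ≈ -6.7157e+8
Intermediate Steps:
t(H, n) = -178 + 157*H
v(C, o) = 0 (v(C, o) = 6 - 6 = 0)
A(E) = 0
B(I) = 0
(B(206) + t(152, K(6)))*(-28353 + 1/(33070 + 6332)) = (0 + (-178 + 157*152))*(-28353 + 1/(33070 + 6332)) = (0 + (-178 + 23864))*(-28353 + 1/39402) = (0 + 23686)*(-28353 + 1/39402) = 23686*(-1117164905/39402) = -13230583969915/19701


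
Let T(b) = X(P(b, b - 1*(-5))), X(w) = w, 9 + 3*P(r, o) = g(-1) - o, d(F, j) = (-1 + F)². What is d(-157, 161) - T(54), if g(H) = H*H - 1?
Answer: 74960/3 ≈ 24987.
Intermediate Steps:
g(H) = -1 + H² (g(H) = H² - 1 = -1 + H²)
P(r, o) = -3 - o/3 (P(r, o) = -3 + ((-1 + (-1)²) - o)/3 = -3 + ((-1 + 1) - o)/3 = -3 + (0 - o)/3 = -3 + (-o)/3 = -3 - o/3)
T(b) = -14/3 - b/3 (T(b) = -3 - (b - 1*(-5))/3 = -3 - (b + 5)/3 = -3 - (5 + b)/3 = -3 + (-5/3 - b/3) = -14/3 - b/3)
d(-157, 161) - T(54) = (-1 - 157)² - (-14/3 - ⅓*54) = (-158)² - (-14/3 - 18) = 24964 - 1*(-68/3) = 24964 + 68/3 = 74960/3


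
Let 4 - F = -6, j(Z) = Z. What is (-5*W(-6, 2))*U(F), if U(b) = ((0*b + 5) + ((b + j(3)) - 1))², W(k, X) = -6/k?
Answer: -1445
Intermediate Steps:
F = 10 (F = 4 - 1*(-6) = 4 + 6 = 10)
U(b) = (7 + b)² (U(b) = ((0*b + 5) + ((b + 3) - 1))² = ((0 + 5) + ((3 + b) - 1))² = (5 + (2 + b))² = (7 + b)²)
(-5*W(-6, 2))*U(F) = (-(-30)/(-6))*(7 + 10)² = -(-30)*(-1)/6*17² = -5*1*289 = -5*289 = -1445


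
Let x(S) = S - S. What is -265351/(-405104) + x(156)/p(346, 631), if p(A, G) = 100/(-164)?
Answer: 265351/405104 ≈ 0.65502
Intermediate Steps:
x(S) = 0
p(A, G) = -25/41 (p(A, G) = 100*(-1/164) = -25/41)
-265351/(-405104) + x(156)/p(346, 631) = -265351/(-405104) + 0/(-25/41) = -265351*(-1/405104) + 0*(-41/25) = 265351/405104 + 0 = 265351/405104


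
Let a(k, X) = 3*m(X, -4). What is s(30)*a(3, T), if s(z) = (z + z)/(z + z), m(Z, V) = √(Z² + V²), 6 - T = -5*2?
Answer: 12*√17 ≈ 49.477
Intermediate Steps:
T = 16 (T = 6 - (-5)*2 = 6 - 1*(-10) = 6 + 10 = 16)
m(Z, V) = √(V² + Z²)
a(k, X) = 3*√(16 + X²) (a(k, X) = 3*√((-4)² + X²) = 3*√(16 + X²))
s(z) = 1 (s(z) = (2*z)/((2*z)) = (2*z)*(1/(2*z)) = 1)
s(30)*a(3, T) = 1*(3*√(16 + 16²)) = 1*(3*√(16 + 256)) = 1*(3*√272) = 1*(3*(4*√17)) = 1*(12*√17) = 12*√17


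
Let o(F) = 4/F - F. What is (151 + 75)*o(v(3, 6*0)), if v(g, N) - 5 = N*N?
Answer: -4746/5 ≈ -949.20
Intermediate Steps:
v(g, N) = 5 + N² (v(g, N) = 5 + N*N = 5 + N²)
o(F) = -F + 4/F
(151 + 75)*o(v(3, 6*0)) = (151 + 75)*(-(5 + (6*0)²) + 4/(5 + (6*0)²)) = 226*(-(5 + 0²) + 4/(5 + 0²)) = 226*(-(5 + 0) + 4/(5 + 0)) = 226*(-1*5 + 4/5) = 226*(-5 + 4*(⅕)) = 226*(-5 + ⅘) = 226*(-21/5) = -4746/5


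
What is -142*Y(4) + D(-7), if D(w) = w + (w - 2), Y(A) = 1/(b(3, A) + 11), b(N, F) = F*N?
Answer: -510/23 ≈ -22.174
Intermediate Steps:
Y(A) = 1/(11 + 3*A) (Y(A) = 1/(A*3 + 11) = 1/(3*A + 11) = 1/(11 + 3*A))
D(w) = -2 + 2*w (D(w) = w + (-2 + w) = -2 + 2*w)
-142*Y(4) + D(-7) = -142/(11 + 3*4) + (-2 + 2*(-7)) = -142/(11 + 12) + (-2 - 14) = -142/23 - 16 = -510/23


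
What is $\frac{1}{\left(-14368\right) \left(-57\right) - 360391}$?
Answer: $\frac{1}{458585} \approx 2.1806 \cdot 10^{-6}$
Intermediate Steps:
$\frac{1}{\left(-14368\right) \left(-57\right) - 360391} = \frac{1}{818976 - 360391} = \frac{1}{458585}$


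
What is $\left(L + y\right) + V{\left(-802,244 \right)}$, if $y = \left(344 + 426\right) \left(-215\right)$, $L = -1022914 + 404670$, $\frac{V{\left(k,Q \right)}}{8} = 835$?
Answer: $-777114$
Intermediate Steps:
$V{\left(k,Q \right)} = 6680$ ($V{\left(k,Q \right)} = 8 \cdot 835 = 6680$)
$L = -618244$
$y = -165550$ ($y = 770 \left(-215\right) = -165550$)
$\left(L + y\right) + V{\left(-802,244 \right)} = \left(-618244 - 165550\right) + 6680 = -783794 + 6680 = -777114$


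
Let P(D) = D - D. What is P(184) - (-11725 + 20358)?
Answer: -8633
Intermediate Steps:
P(D) = 0
P(184) - (-11725 + 20358) = 0 - (-11725 + 20358) = 0 - 1*8633 = 0 - 8633 = -8633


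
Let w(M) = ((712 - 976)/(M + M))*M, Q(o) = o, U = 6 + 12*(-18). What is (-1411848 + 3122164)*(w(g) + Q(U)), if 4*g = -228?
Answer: -584928072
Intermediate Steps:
g = -57 (g = (1/4)*(-228) = -57)
U = -210 (U = 6 - 216 = -210)
w(M) = -132 (w(M) = (-264*1/(2*M))*M = (-132/M)*M = -132)
(-1411848 + 3122164)*(w(g) + Q(U)) = (-1411848 + 3122164)*(-132 - 210) = 1710316*(-342) = -584928072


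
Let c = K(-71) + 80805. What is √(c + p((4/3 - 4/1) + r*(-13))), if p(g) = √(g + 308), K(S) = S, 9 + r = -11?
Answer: √(726606 + 12*√318)/3 ≈ 284.18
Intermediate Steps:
r = -20 (r = -9 - 11 = -20)
c = 80734 (c = -71 + 80805 = 80734)
p(g) = √(308 + g)
√(c + p((4/3 - 4/1) + r*(-13))) = √(80734 + √(308 + ((4/3 - 4/1) - 20*(-13)))) = √(80734 + √(308 + ((4*(⅓) - 4*1) + 260))) = √(80734 + √(308 + ((4/3 - 4) + 260))) = √(80734 + √(308 + (-8/3 + 260))) = √(80734 + √(308 + 772/3)) = √(80734 + √(1696/3)) = √(80734 + 4*√318/3)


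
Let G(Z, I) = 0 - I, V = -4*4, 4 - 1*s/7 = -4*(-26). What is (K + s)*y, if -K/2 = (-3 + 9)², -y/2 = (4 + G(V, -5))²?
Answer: 125064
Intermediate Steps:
s = -700 (s = 28 - (-28)*(-26) = 28 - 7*104 = 28 - 728 = -700)
V = -16
G(Z, I) = -I
y = -162 (y = -2*(4 - 1*(-5))² = -2*(4 + 5)² = -2*9² = -2*81 = -162)
K = -72 (K = -2*(-3 + 9)² = -2*6² = -2*36 = -72)
(K + s)*y = (-72 - 700)*(-162) = -772*(-162) = 125064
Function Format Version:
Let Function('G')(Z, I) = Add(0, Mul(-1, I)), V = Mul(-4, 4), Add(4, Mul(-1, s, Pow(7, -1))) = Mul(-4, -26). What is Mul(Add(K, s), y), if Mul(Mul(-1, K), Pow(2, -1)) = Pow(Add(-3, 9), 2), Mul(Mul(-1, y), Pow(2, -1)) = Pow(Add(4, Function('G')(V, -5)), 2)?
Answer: 125064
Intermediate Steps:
s = -700 (s = Add(28, Mul(-7, Mul(-4, -26))) = Add(28, Mul(-7, 104)) = Add(28, -728) = -700)
V = -16
Function('G')(Z, I) = Mul(-1, I)
y = -162 (y = Mul(-2, Pow(Add(4, Mul(-1, -5)), 2)) = Mul(-2, Pow(Add(4, 5), 2)) = Mul(-2, Pow(9, 2)) = Mul(-2, 81) = -162)
K = -72 (K = Mul(-2, Pow(Add(-3, 9), 2)) = Mul(-2, Pow(6, 2)) = Mul(-2, 36) = -72)
Mul(Add(K, s), y) = Mul(Add(-72, -700), -162) = Mul(-772, -162) = 125064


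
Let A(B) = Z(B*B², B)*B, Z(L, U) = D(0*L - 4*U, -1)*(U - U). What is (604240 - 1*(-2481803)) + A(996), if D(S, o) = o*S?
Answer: 3086043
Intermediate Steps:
D(S, o) = S*o
Z(L, U) = 0 (Z(L, U) = ((0*L - 4*U)*(-1))*(U - U) = ((0 - 4*U)*(-1))*0 = (-4*U*(-1))*0 = (4*U)*0 = 0)
A(B) = 0 (A(B) = 0*B = 0)
(604240 - 1*(-2481803)) + A(996) = (604240 - 1*(-2481803)) + 0 = (604240 + 2481803) + 0 = 3086043 + 0 = 3086043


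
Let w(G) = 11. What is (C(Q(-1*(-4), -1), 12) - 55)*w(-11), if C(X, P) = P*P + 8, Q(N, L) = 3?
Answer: 1067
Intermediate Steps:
C(X, P) = 8 + P² (C(X, P) = P² + 8 = 8 + P²)
(C(Q(-1*(-4), -1), 12) - 55)*w(-11) = ((8 + 12²) - 55)*11 = ((8 + 144) - 55)*11 = (152 - 55)*11 = 97*11 = 1067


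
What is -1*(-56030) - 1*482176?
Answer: -426146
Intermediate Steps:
-1*(-56030) - 1*482176 = 56030 - 482176 = -426146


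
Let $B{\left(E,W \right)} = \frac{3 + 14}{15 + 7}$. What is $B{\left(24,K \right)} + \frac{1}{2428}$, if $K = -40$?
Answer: $\frac{20649}{26708} \approx 0.77314$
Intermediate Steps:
$B{\left(E,W \right)} = \frac{17}{22}$
$B{\left(24,K \right)} + \frac{1}{2428} = \frac{17}{22} + \frac{1}{2428} = \frac{20649}{26708}$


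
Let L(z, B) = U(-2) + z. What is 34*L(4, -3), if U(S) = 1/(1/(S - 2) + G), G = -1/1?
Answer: 544/5 ≈ 108.80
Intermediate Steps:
G = -1 (G = -1*1 = -1)
U(S) = 1/(-1 + 1/(-2 + S)) (U(S) = 1/(1/(S - 2) - 1) = 1/(1/(-2 + S) - 1) = 1/(-1 + 1/(-2 + S)))
L(z, B) = -4/5 + z (L(z, B) = (2 - 1*(-2))/(-3 - 2) + z = (2 + 2)/(-5) + z = -1/5*4 + z = -4/5 + z)
34*L(4, -3) = 34*(-4/5 + 4) = 34*(16/5) = 544/5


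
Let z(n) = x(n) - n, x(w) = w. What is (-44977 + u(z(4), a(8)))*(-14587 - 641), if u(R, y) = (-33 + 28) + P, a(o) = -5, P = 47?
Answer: 684270180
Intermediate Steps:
z(n) = 0 (z(n) = n - n = 0)
u(R, y) = 42 (u(R, y) = (-33 + 28) + 47 = -5 + 47 = 42)
(-44977 + u(z(4), a(8)))*(-14587 - 641) = (-44977 + 42)*(-14587 - 641) = -44935*(-15228) = 684270180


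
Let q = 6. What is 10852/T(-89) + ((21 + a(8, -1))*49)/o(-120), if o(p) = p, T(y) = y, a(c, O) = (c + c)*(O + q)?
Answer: -1742701/10680 ≈ -163.17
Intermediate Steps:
a(c, O) = 2*c*(6 + O) (a(c, O) = (c + c)*(O + 6) = (2*c)*(6 + O) = 2*c*(6 + O))
10852/T(-89) + ((21 + a(8, -1))*49)/o(-120) = 10852/(-89) + ((21 + 2*8*(6 - 1))*49)/(-120) = 10852*(-1/89) + ((21 + 2*8*5)*49)*(-1/120) = -10852/89 + ((21 + 80)*49)*(-1/120) = -10852/89 + (101*49)*(-1/120) = -10852/89 + 4949*(-1/120) = -10852/89 - 4949/120 = -1742701/10680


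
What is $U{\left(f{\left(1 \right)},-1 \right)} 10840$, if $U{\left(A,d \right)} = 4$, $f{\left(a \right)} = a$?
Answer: $43360$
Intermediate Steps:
$U{\left(f{\left(1 \right)},-1 \right)} 10840 = 4 \cdot 10840 = 43360$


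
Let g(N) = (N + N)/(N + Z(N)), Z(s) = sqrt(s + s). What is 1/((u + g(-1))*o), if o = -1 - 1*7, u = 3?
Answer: -11/344 + I*sqrt(2)/172 ≈ -0.031977 + 0.0082222*I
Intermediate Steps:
Z(s) = sqrt(2)*sqrt(s) (Z(s) = sqrt(2*s) = sqrt(2)*sqrt(s))
o = -8 (o = -1 - 7 = -8)
g(N) = 2*N/(N + sqrt(2)*sqrt(N)) (g(N) = (N + N)/(N + sqrt(2)*sqrt(N)) = (2*N)/(N + sqrt(2)*sqrt(N)) = 2*N/(N + sqrt(2)*sqrt(N)))
1/((u + g(-1))*o) = 1/((3 + 2*(-1)/(-1 + sqrt(2)*sqrt(-1)))*(-8)) = 1/((3 + 2*(-1)/(-1 + sqrt(2)*I))*(-8)) = 1/((3 + 2*(-1)/(-1 + I*sqrt(2)))*(-8)) = 1/((3 - 2/(-1 + I*sqrt(2)))*(-8)) = 1/(-24 + 16/(-1 + I*sqrt(2)))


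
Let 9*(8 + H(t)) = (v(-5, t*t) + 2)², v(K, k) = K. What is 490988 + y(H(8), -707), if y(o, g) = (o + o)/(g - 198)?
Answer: 444344154/905 ≈ 4.9099e+5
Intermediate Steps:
H(t) = -7 (H(t) = -8 + (-5 + 2)²/9 = -8 + (⅑)*(-3)² = -8 + (⅑)*9 = -8 + 1 = -7)
y(o, g) = 2*o/(-198 + g) (y(o, g) = (2*o)/(-198 + g) = 2*o/(-198 + g))
490988 + y(H(8), -707) = 490988 + 2*(-7)/(-198 - 707) = 490988 + 2*(-7)/(-905) = 490988 + 2*(-7)*(-1/905) = 490988 + 14/905 = 444344154/905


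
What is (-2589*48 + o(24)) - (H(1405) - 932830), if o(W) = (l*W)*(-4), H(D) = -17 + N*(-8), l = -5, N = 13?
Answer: 809159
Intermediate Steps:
H(D) = -121 (H(D) = -17 + 13*(-8) = -17 - 104 = -121)
o(W) = 20*W (o(W) = -5*W*(-4) = 20*W)
(-2589*48 + o(24)) - (H(1405) - 932830) = (-2589*48 + 20*24) - (-121 - 932830) = (-863*144 + 480) - 1*(-932951) = (-124272 + 480) + 932951 = -123792 + 932951 = 809159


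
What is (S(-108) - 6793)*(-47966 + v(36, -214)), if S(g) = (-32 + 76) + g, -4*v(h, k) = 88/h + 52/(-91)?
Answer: 41442165175/126 ≈ 3.2891e+8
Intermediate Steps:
v(h, k) = ⅐ - 22/h (v(h, k) = -(88/h + 52/(-91))/4 = -(88/h + 52*(-1/91))/4 = -(88/h - 4/7)/4 = -(-4/7 + 88/h)/4 = ⅐ - 22/h)
S(g) = 44 + g
(S(-108) - 6793)*(-47966 + v(36, -214)) = ((44 - 108) - 6793)*(-47966 + (⅐)*(-154 + 36)/36) = (-64 - 6793)*(-47966 + (⅐)*(1/36)*(-118)) = -6857*(-47966 - 59/126) = -6857*(-6043775/126) = 41442165175/126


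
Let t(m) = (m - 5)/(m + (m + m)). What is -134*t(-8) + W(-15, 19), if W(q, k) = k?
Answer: -643/12 ≈ -53.583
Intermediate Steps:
t(m) = (-5 + m)/(3*m) (t(m) = (-5 + m)/(m + 2*m) = (-5 + m)/((3*m)) = (-5 + m)*(1/(3*m)) = (-5 + m)/(3*m))
-134*t(-8) + W(-15, 19) = -134*(-5 - 8)/(3*(-8)) + 19 = -134*(-1)*(-13)/(3*8) + 19 = -134*13/24 + 19 = -871/12 + 19 = -643/12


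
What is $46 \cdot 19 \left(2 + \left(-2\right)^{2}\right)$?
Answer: $5244$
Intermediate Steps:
$46 \cdot 19 \left(2 + \left(-2\right)^{2}\right) = 874 \left(2 + 4\right) = 874 \cdot 6 = 5244$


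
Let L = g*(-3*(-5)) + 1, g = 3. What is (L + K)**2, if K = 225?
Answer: 73441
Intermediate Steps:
L = 46 (L = 3*(-3*(-5)) + 1 = 3*15 + 1 = 45 + 1 = 46)
(L + K)**2 = (46 + 225)**2 = 271**2 = 73441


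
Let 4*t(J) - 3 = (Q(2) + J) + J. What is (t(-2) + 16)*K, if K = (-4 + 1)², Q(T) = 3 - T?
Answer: 144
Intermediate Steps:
K = 9 (K = (-3)² = 9)
t(J) = 1 + J/2 (t(J) = ¾ + (((3 - 1*2) + J) + J)/4 = ¾ + (((3 - 2) + J) + J)/4 = ¾ + ((1 + J) + J)/4 = ¾ + (1 + 2*J)/4 = ¾ + (¼ + J/2) = 1 + J/2)
(t(-2) + 16)*K = ((1 + (½)*(-2)) + 16)*9 = ((1 - 1) + 16)*9 = (0 + 16)*9 = 16*9 = 144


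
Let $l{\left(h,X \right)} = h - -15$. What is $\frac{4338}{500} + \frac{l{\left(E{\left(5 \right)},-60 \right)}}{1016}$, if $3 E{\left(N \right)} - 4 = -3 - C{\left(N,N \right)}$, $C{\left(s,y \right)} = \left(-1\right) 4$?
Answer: $\frac{1655903}{190500} \approx 8.6924$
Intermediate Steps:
$C{\left(s,y \right)} = -4$
$E{\left(N \right)} = \frac{5}{3}$ ($E{\left(N \right)} = \frac{4}{3} + \frac{-3 - -4}{3} = \frac{4}{3} + \frac{-3 + 4}{3} = \frac{4}{3} + \frac{1}{3} \cdot 1 = \frac{4}{3} + \frac{1}{3} = \frac{5}{3}$)
$l{\left(h,X \right)} = 15 + h$ ($l{\left(h,X \right)} = h + 15 = 15 + h$)
$\frac{4338}{500} + \frac{l{\left(E{\left(5 \right)},-60 \right)}}{1016} = \frac{4338}{500} + \frac{15 + \frac{5}{3}}{1016} = 4338 \cdot \frac{1}{500} + \frac{50}{3} \cdot \frac{1}{1016} = \frac{2169}{250} + \frac{25}{1524} = \frac{1655903}{190500}$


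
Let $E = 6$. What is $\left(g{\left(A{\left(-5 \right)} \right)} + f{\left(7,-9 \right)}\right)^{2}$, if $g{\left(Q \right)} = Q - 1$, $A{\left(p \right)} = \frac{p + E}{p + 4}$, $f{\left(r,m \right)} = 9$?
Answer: $49$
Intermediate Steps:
$A{\left(p \right)} = \frac{6 + p}{4 + p}$ ($A{\left(p \right)} = \frac{p + 6}{p + 4} = \frac{6 + p}{4 + p}$)
$g{\left(Q \right)} = -1 + Q$
$\left(g{\left(A{\left(-5 \right)} \right)} + f{\left(7,-9 \right)}\right)^{2} = \left(\left(-1 + \frac{6 - 5}{4 - 5}\right) + 9\right)^{2} = \left(\left(-1 + \frac{1}{-1} \cdot 1\right) + 9\right)^{2} = \left(\left(-1 - 1\right) + 9\right)^{2} = \left(-2 + 9\right)^{2} = 7^{2} = 49$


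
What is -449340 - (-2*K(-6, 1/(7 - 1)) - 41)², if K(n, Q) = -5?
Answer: -450301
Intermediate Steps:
-449340 - (-2*K(-6, 1/(7 - 1)) - 41)² = -449340 - (-2*(-5) - 41)² = -449340 - (10 - 41)² = -449340 - 1*(-31)² = -449340 - 1*961 = -449340 - 961 = -450301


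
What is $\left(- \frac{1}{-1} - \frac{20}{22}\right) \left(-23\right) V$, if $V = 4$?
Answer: $- \frac{92}{11} \approx -8.3636$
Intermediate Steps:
$\left(- \frac{1}{-1} - \frac{20}{22}\right) \left(-23\right) V = \left(- \frac{1}{-1} - \frac{20}{22}\right) \left(-23\right) 4 = \left(\left(-1\right) \left(-1\right) - \frac{10}{11}\right) \left(-23\right) 4 = \left(1 - \frac{10}{11}\right) \left(-23\right) 4 = \frac{1}{11} \left(-23\right) 4 = \left(- \frac{23}{11}\right) 4 = - \frac{92}{11}$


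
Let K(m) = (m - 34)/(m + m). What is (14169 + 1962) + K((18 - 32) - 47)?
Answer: 1968077/122 ≈ 16132.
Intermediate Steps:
K(m) = (-34 + m)/(2*m) (K(m) = (-34 + m)/((2*m)) = (-34 + m)*(1/(2*m)) = (-34 + m)/(2*m))
(14169 + 1962) + K((18 - 32) - 47) = (14169 + 1962) + (-34 + ((18 - 32) - 47))/(2*((18 - 32) - 47)) = 16131 + (-34 + (-14 - 47))/(2*(-14 - 47)) = 16131 + (½)*(-34 - 61)/(-61) = 16131 + (½)*(-1/61)*(-95) = 16131 + 95/122 = 1968077/122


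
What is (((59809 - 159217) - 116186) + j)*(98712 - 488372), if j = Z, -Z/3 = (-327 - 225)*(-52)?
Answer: 117562759960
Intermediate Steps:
Z = -86112 (Z = -3*(-327 - 225)*(-52) = -(-1656)*(-52) = -3*28704 = -86112)
j = -86112
(((59809 - 159217) - 116186) + j)*(98712 - 488372) = (((59809 - 159217) - 116186) - 86112)*(98712 - 488372) = ((-99408 - 116186) - 86112)*(-389660) = (-215594 - 86112)*(-389660) = -301706*(-389660) = 117562759960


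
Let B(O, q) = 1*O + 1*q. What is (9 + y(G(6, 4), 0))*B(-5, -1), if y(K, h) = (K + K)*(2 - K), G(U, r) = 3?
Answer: -18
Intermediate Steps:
B(O, q) = O + q
y(K, h) = 2*K*(2 - K) (y(K, h) = (2*K)*(2 - K) = 2*K*(2 - K))
(9 + y(G(6, 4), 0))*B(-5, -1) = (9 + 2*3*(2 - 1*3))*(-5 - 1) = (9 + 2*3*(2 - 3))*(-6) = (9 + 2*3*(-1))*(-6) = (9 - 6)*(-6) = 3*(-6) = -18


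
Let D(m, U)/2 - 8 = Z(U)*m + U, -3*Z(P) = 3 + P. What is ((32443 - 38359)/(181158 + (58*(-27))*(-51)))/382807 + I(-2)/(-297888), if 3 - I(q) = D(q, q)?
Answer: 32211347179/930172169951712 ≈ 3.4629e-5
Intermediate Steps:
Z(P) = -1 - P/3 (Z(P) = -(3 + P)/3 = -1 - P/3)
D(m, U) = 16 + 2*U + 2*m*(-1 - U/3) (D(m, U) = 16 + 2*((-1 - U/3)*m + U) = 16 + 2*(m*(-1 - U/3) + U) = 16 + 2*(U + m*(-1 - U/3)) = 16 + (2*U + 2*m*(-1 - U/3)) = 16 + 2*U + 2*m*(-1 - U/3))
I(q) = -13 - 2*q + 2*q*(3 + q)/3 (I(q) = 3 - (16 + 2*q - 2*q*(3 + q)/3) = 3 + (-16 - 2*q + 2*q*(3 + q)/3) = -13 - 2*q + 2*q*(3 + q)/3)
((32443 - 38359)/(181158 + (58*(-27))*(-51)))/382807 + I(-2)/(-297888) = ((32443 - 38359)/(181158 + (58*(-27))*(-51)))/382807 + (-13 + (⅔)*(-2)²)/(-297888) = -5916/(181158 - 1566*(-51))*(1/382807) + (-13 + (⅔)*4)*(-1/297888) = -5916/(181158 + 79866)*(1/382807) + (-13 + 8/3)*(-1/297888) = -5916/261024*(1/382807) - 31/3*(-1/297888) = -5916*1/261024*(1/382807) + 31/893664 = -493/21752*1/382807 + 31/893664 = -493/8326817864 + 31/893664 = 32211347179/930172169951712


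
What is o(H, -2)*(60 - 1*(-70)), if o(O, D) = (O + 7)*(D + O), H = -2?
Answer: -2600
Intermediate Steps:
o(O, D) = (7 + O)*(D + O)
o(H, -2)*(60 - 1*(-70)) = ((-2)² + 7*(-2) + 7*(-2) - 2*(-2))*(60 - 1*(-70)) = (4 - 14 - 14 + 4)*(60 + 70) = -20*130 = -2600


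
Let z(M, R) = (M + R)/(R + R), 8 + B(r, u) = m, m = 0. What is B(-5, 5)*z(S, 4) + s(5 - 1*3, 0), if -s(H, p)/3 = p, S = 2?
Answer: -6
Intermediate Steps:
B(r, u) = -8 (B(r, u) = -8 + 0 = -8)
s(H, p) = -3*p
z(M, R) = (M + R)/(2*R) (z(M, R) = (M + R)/((2*R)) = (M + R)*(1/(2*R)) = (M + R)/(2*R))
B(-5, 5)*z(S, 4) + s(5 - 1*3, 0) = -4*(2 + 4)/4 - 3*0 = -4*6/4 + 0 = -8*3/4 + 0 = -6 + 0 = -6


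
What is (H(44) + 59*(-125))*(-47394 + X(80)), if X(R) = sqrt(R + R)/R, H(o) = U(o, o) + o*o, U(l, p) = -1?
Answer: 257823360 - 272*sqrt(10) ≈ 2.5782e+8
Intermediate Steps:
H(o) = -1 + o**2 (H(o) = -1 + o*o = -1 + o**2)
X(R) = sqrt(2)/sqrt(R) (X(R) = sqrt(2*R)/R = (sqrt(2)*sqrt(R))/R = sqrt(2)/sqrt(R))
(H(44) + 59*(-125))*(-47394 + X(80)) = ((-1 + 44**2) + 59*(-125))*(-47394 + sqrt(2)/sqrt(80)) = ((-1 + 1936) - 7375)*(-47394 + sqrt(2)*(sqrt(5)/20)) = (1935 - 7375)*(-47394 + sqrt(10)/20) = -5440*(-47394 + sqrt(10)/20) = 257823360 - 272*sqrt(10)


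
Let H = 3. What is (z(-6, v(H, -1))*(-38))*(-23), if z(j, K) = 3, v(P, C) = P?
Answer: 2622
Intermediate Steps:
(z(-6, v(H, -1))*(-38))*(-23) = (3*(-38))*(-23) = -114*(-23) = 2622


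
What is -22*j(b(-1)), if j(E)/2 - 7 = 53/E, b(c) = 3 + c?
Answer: -1474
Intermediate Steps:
j(E) = 14 + 106/E (j(E) = 14 + 2*(53/E) = 14 + 106/E)
-22*j(b(-1)) = -22*(14 + 106/(3 - 1)) = -22*(14 + 106/2) = -22*(14 + 106*(½)) = -22*(14 + 53) = -22*67 = -1474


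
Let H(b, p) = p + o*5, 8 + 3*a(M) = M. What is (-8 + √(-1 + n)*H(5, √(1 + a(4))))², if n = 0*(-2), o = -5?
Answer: (24 + √3 + 75*I)²/9 ≈ -551.43 + 428.87*I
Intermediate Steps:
a(M) = -8/3 + M/3
n = 0
H(b, p) = -25 + p (H(b, p) = p - 5*5 = p - 25 = -25 + p)
(-8 + √(-1 + n)*H(5, √(1 + a(4))))² = (-8 + √(-1 + 0)*(-25 + √(1 + (-8/3 + (⅓)*4))))² = (-8 + √(-1)*(-25 + √(1 + (-8/3 + 4/3))))² = (-8 + I*(-25 + √(1 - 4/3)))² = (-8 + I*(-25 + √(-⅓)))² = (-8 + I*(-25 + I*√3/3))²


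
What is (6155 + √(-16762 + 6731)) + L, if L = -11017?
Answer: -4862 + I*√10031 ≈ -4862.0 + 100.15*I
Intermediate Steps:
(6155 + √(-16762 + 6731)) + L = (6155 + √(-16762 + 6731)) - 11017 = (6155 + √(-10031)) - 11017 = (6155 + I*√10031) - 11017 = -4862 + I*√10031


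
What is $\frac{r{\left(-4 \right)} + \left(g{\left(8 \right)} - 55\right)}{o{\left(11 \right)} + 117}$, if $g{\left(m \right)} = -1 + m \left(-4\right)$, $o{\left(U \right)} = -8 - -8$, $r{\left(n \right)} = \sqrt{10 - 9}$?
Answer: $- \frac{29}{39} \approx -0.74359$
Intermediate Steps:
$r{\left(n \right)} = 1$ ($r{\left(n \right)} = \sqrt{1} = 1$)
$o{\left(U \right)} = 0$ ($o{\left(U \right)} = -8 + 8 = 0$)
$g{\left(m \right)} = -1 - 4 m$
$\frac{r{\left(-4 \right)} + \left(g{\left(8 \right)} - 55\right)}{o{\left(11 \right)} + 117} = \frac{1 - 88}{0 + 117} = \frac{1 - 88}{117} = \left(1 - 88\right) \frac{1}{117} = \left(-87\right) \frac{1}{117} = - \frac{29}{39}$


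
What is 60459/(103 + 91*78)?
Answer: 60459/7201 ≈ 8.3959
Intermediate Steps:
60459/(103 + 91*78) = 60459/(103 + 7098) = 60459/7201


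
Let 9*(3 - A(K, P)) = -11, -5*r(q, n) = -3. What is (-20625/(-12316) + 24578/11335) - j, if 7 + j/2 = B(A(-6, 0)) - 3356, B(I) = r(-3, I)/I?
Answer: 17849719500233/2652435340 ≈ 6729.6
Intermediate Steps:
r(q, n) = ⅗ (r(q, n) = -⅕*(-3) = ⅗)
A(K, P) = 38/9 (A(K, P) = 3 - ⅑*(-11) = 3 + 11/9 = 38/9)
B(I) = 3/(5*I)
j = -638943/95 (j = -14 + 2*(3/(5*(38/9)) - 3356) = -14 + 2*((⅗)*(9/38) - 3356) = -14 + 2*(27/190 - 3356) = -14 + 2*(-637613/190) = -14 - 637613/95 = -638943/95 ≈ -6725.7)
(-20625/(-12316) + 24578/11335) - j = (-20625/(-12316) + 24578/11335) - 1*(-638943/95) = (-20625*(-1/12316) + 24578*(1/11335)) + 638943/95 = (20625/12316 + 24578/11335) + 638943/95 = 536487023/139601860 + 638943/95 = 17849719500233/2652435340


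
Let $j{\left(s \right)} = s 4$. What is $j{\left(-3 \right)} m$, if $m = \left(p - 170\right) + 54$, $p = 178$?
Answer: $-744$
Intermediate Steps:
$j{\left(s \right)} = 4 s$
$m = 62$ ($m = \left(178 - 170\right) + 54 = 8 + 54 = 62$)
$j{\left(-3 \right)} m = 4 \left(-3\right) 62 = \left(-12\right) 62 = -744$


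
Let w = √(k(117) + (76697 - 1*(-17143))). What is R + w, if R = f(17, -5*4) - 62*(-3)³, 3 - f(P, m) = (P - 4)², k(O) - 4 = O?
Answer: 1508 + √93961 ≈ 1814.5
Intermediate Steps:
k(O) = 4 + O
f(P, m) = 3 - (-4 + P)² (f(P, m) = 3 - (P - 4)² = 3 - (-4 + P)²)
w = √93961 (w = √((4 + 117) + (76697 - 1*(-17143))) = √(121 + (76697 + 17143)) = √(121 + 93840) = √93961 ≈ 306.53)
R = 1508 (R = (3 - (-4 + 17)²) - 62*(-3)³ = (3 - 1*13²) - 62*(-27) = (3 - 1*169) + 1674 = (3 - 169) + 1674 = -166 + 1674 = 1508)
R + w = 1508 + √93961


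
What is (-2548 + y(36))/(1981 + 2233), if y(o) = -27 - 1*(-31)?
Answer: -1272/2107 ≈ -0.60370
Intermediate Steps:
y(o) = 4 (y(o) = -27 + 31 = 4)
(-2548 + y(36))/(1981 + 2233) = (-2548 + 4)/(1981 + 2233) = -2544/4214 = -2544*1/4214 = -1272/2107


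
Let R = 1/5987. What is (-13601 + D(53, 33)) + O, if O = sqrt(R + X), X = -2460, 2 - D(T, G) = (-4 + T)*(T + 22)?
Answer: -17274 + I*sqrt(88176649753)/5987 ≈ -17274.0 + 49.598*I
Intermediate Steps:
D(T, G) = 2 - (-4 + T)*(22 + T) (D(T, G) = 2 - (-4 + T)*(T + 22) = 2 - (-4 + T)*(22 + T))
R = 1/5987 ≈ 0.00016703
O = I*sqrt(88176649753)/5987 (O = sqrt(1/5987 - 2460) = sqrt(-14728019/5987) = I*sqrt(88176649753)/5987 ≈ 49.598*I)
(-13601 + D(53, 33)) + O = (-13601 + (90 - 1*53**2 - 18*53)) + I*sqrt(88176649753)/5987 = (-13601 + (90 - 1*2809 - 954)) + I*sqrt(88176649753)/5987 = (-13601 + (90 - 2809 - 954)) + I*sqrt(88176649753)/5987 = (-13601 - 3673) + I*sqrt(88176649753)/5987 = -17274 + I*sqrt(88176649753)/5987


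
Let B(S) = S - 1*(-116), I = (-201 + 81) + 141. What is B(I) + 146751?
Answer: 146888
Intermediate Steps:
I = 21 (I = -120 + 141 = 21)
B(S) = 116 + S (B(S) = S + 116 = 116 + S)
B(I) + 146751 = (116 + 21) + 146751 = 137 + 146751 = 146888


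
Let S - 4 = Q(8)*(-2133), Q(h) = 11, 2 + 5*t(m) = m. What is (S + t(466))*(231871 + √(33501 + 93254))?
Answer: -27089720801/5 - 116831*√126755/5 ≈ -5.4263e+9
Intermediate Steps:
t(m) = -⅖ + m/5
S = -23459 (S = 4 + 11*(-2133) = 4 - 23463 = -23459)
(S + t(466))*(231871 + √(33501 + 93254)) = (-23459 + (-⅖ + (⅕)*466))*(231871 + √(33501 + 93254)) = (-23459 + (-⅖ + 466/5))*(231871 + √126755) = (-23459 + 464/5)*(231871 + √126755) = -116831*(231871 + √126755)/5 = -27089720801/5 - 116831*√126755/5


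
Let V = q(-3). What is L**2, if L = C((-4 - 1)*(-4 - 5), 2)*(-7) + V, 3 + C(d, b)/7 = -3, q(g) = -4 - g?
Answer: 85849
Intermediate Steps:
C(d, b) = -42 (C(d, b) = -21 + 7*(-3) = -21 - 21 = -42)
V = -1 (V = -4 - 1*(-3) = -4 + 3 = -1)
L = 293 (L = -42*(-7) - 1 = 294 - 1 = 293)
L**2 = 293**2 = 85849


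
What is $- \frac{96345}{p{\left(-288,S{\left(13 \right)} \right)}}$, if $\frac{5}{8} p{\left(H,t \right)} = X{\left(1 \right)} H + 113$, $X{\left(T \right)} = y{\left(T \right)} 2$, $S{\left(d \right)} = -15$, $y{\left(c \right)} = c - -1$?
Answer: $\frac{481725}{8312} \approx 57.955$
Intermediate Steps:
$y{\left(c \right)} = 1 + c$ ($y{\left(c \right)} = c + 1 = 1 + c$)
$X{\left(T \right)} = 2 + 2 T$ ($X{\left(T \right)} = \left(1 + T\right) 2 = 2 + 2 T$)
$p{\left(H,t \right)} = \frac{904}{5} + \frac{32 H}{5}$ ($p{\left(H,t \right)} = \frac{8 \left(\left(2 + 2 \cdot 1\right) H + 113\right)}{5} = \frac{8 \left(\left(2 + 2\right) H + 113\right)}{5} = \frac{8 \left(4 H + 113\right)}{5} = \frac{8 \left(113 + 4 H\right)}{5} = \frac{904}{5} + \frac{32 H}{5}$)
$- \frac{96345}{p{\left(-288,S{\left(13 \right)} \right)}} = - \frac{96345}{\frac{904}{5} + \frac{32}{5} \left(-288\right)} = - \frac{96345}{\frac{904}{5} - \frac{9216}{5}} = - \frac{96345}{- \frac{8312}{5}} = \left(-96345\right) \left(- \frac{5}{8312}\right) = \frac{481725}{8312}$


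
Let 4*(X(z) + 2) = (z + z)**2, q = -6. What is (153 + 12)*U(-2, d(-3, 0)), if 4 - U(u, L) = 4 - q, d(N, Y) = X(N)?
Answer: -990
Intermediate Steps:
X(z) = -2 + z**2 (X(z) = -2 + (z + z)**2/4 = -2 + (2*z)**2/4 = -2 + (4*z**2)/4 = -2 + z**2)
d(N, Y) = -2 + N**2
U(u, L) = -6 (U(u, L) = 4 - (4 - 1*(-6)) = 4 - (4 + 6) = 4 - 1*10 = 4 - 10 = -6)
(153 + 12)*U(-2, d(-3, 0)) = (153 + 12)*(-6) = 165*(-6) = -990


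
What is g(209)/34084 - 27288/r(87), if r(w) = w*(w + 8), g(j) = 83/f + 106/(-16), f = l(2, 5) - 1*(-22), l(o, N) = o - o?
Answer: -27283161137/8263324960 ≈ -3.3017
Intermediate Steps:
l(o, N) = 0
f = 22 (f = 0 - 1*(-22) = 0 + 22 = 22)
g(j) = -251/88 (g(j) = 83/22 + 106/(-16) = 83*(1/22) + 106*(-1/16) = 83/22 - 53/8 = -251/88)
r(w) = w*(8 + w)
g(209)/34084 - 27288/r(87) = -251/88/34084 - 27288*1/(87*(8 + 87)) = -251/88*1/34084 - 27288/(87*95) = -251/2999392 - 27288/8265 = -251/2999392 - 27288*1/8265 = -251/2999392 - 9096/2755 = -27283161137/8263324960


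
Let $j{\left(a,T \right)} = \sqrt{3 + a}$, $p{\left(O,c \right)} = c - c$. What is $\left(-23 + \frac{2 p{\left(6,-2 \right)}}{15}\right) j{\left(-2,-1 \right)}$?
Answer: $-23$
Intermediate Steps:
$p{\left(O,c \right)} = 0$
$\left(-23 + \frac{2 p{\left(6,-2 \right)}}{15}\right) j{\left(-2,-1 \right)} = \left(-23 + \frac{2 \cdot 0}{15}\right) \sqrt{3 - 2} = \left(-23 + 0 \cdot \frac{1}{15}\right) \sqrt{1} = \left(-23 + 0\right) 1 = \left(-23\right) 1 = -23$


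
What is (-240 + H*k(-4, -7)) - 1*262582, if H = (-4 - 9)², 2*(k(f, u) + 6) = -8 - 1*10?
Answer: -265357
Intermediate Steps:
k(f, u) = -15 (k(f, u) = -6 + (-8 - 1*10)/2 = -6 + (-8 - 10)/2 = -6 + (½)*(-18) = -6 - 9 = -15)
H = 169 (H = (-13)² = 169)
(-240 + H*k(-4, -7)) - 1*262582 = (-240 + 169*(-15)) - 1*262582 = (-240 - 2535) - 262582 = -2775 - 262582 = -265357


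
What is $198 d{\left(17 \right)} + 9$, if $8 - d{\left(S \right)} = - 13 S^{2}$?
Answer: $745479$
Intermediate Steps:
$d{\left(S \right)} = 8 + 13 S^{2}$ ($d{\left(S \right)} = 8 - - 13 S^{2} = 8 + 13 S^{2}$)
$198 d{\left(17 \right)} + 9 = 198 \left(8 + 13 \cdot 17^{2}\right) + 9 = 198 \left(8 + 13 \cdot 289\right) + 9 = 198 \left(8 + 3757\right) + 9 = 198 \cdot 3765 + 9 = 745470 + 9 = 745479$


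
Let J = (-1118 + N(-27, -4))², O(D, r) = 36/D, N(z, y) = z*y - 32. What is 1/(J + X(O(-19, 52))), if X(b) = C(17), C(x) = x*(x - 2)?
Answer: 1/1086019 ≈ 9.2079e-7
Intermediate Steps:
N(z, y) = -32 + y*z (N(z, y) = y*z - 32 = -32 + y*z)
C(x) = x*(-2 + x)
J = 1085764 (J = (-1118 + (-32 - 4*(-27)))² = (-1118 + (-32 + 108))² = (-1118 + 76)² = (-1042)² = 1085764)
X(b) = 255 (X(b) = 17*(-2 + 17) = 17*15 = 255)
1/(J + X(O(-19, 52))) = 1/(1085764 + 255) = 1/1086019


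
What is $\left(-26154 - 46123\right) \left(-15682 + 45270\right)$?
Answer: $-2138531876$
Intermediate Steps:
$\left(-26154 - 46123\right) \left(-15682 + 45270\right) = \left(-72277\right) 29588 = -2138531876$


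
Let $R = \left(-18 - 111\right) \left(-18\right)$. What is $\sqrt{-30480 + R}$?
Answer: $19 i \sqrt{78} \approx 167.8 i$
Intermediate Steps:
$R = 2322$ ($R = \left(-129\right) \left(-18\right) = 2322$)
$\sqrt{-30480 + R} = \sqrt{-30480 + 2322} = \sqrt{-28158} = 19 i \sqrt{78}$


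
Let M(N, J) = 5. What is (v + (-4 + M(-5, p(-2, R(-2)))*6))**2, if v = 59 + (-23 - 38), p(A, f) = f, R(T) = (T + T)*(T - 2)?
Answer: 576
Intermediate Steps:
R(T) = 2*T*(-2 + T) (R(T) = (2*T)*(-2 + T) = 2*T*(-2 + T))
v = -2 (v = 59 - 61 = -2)
(v + (-4 + M(-5, p(-2, R(-2)))*6))**2 = (-2 + (-4 + 5*6))**2 = (-2 + (-4 + 30))**2 = (-2 + 26)**2 = 24**2 = 576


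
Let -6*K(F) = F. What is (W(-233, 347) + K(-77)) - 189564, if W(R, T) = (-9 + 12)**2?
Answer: -1137253/6 ≈ -1.8954e+5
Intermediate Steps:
K(F) = -F/6
W(R, T) = 9 (W(R, T) = 3**2 = 9)
(W(-233, 347) + K(-77)) - 189564 = (9 - 1/6*(-77)) - 189564 = (9 + 77/6) - 189564 = 131/6 - 189564 = -1137253/6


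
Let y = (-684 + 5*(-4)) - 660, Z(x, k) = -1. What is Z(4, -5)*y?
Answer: 1364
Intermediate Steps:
y = -1364 (y = (-684 - 20) - 660 = -704 - 660 = -1364)
Z(4, -5)*y = -1*(-1364) = 1364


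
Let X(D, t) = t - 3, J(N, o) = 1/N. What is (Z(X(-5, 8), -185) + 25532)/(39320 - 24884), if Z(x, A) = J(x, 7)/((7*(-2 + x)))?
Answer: 2680861/1515780 ≈ 1.7686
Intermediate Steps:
X(D, t) = -3 + t
Z(x, A) = 1/(x*(-14 + 7*x)) (Z(x, A) = 1/(x*((7*(-2 + x)))) = 1/(x*(-14 + 7*x)))
(Z(X(-5, 8), -185) + 25532)/(39320 - 24884) = (1/(7*(-3 + 8)*(-2 + (-3 + 8))) + 25532)/(39320 - 24884) = ((⅐)/(5*(-2 + 5)) + 25532)/14436 = ((⅐)*(⅕)/3 + 25532)*(1/14436) = ((⅐)*(⅕)*(⅓) + 25532)*(1/14436) = (1/105 + 25532)*(1/14436) = (2680861/105)*(1/14436) = 2680861/1515780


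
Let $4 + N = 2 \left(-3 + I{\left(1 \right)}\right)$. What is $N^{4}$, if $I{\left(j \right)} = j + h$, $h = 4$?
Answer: $0$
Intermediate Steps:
$I{\left(j \right)} = 4 + j$ ($I{\left(j \right)} = j + 4 = 4 + j$)
$N = 0$ ($N = -4 + 2 \left(-3 + \left(4 + 1\right)\right) = -4 + 2 \left(-3 + 5\right) = -4 + 2 \cdot 2 = -4 + 4 = 0$)
$N^{4} = 0^{4} = 0$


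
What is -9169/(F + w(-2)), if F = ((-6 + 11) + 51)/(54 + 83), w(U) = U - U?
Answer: -1256153/56 ≈ -22431.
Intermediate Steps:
w(U) = 0
F = 56/137 (F = (5 + 51)/137 = 56*(1/137) = 56/137 ≈ 0.40876)
-9169/(F + w(-2)) = -9169/(56/137 + 0) = -9169/56/137 = -9169*137/56 = -1256153/56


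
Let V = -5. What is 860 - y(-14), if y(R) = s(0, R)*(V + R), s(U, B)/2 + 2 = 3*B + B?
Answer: -1344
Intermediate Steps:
s(U, B) = -4 + 8*B (s(U, B) = -4 + 2*(3*B + B) = -4 + 2*(4*B) = -4 + 8*B)
y(R) = (-5 + R)*(-4 + 8*R) (y(R) = (-4 + 8*R)*(-5 + R) = (-5 + R)*(-4 + 8*R))
860 - y(-14) = 860 - 4*(-1 + 2*(-14))*(-5 - 14) = 860 - 4*(-1 - 28)*(-19) = 860 - 4*(-29)*(-19) = 860 - 1*2204 = 860 - 2204 = -1344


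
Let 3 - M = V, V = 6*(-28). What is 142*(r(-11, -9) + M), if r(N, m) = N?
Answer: 22720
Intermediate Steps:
V = -168
M = 171 (M = 3 - 1*(-168) = 3 + 168 = 171)
142*(r(-11, -9) + M) = 142*(-11 + 171) = 142*160 = 22720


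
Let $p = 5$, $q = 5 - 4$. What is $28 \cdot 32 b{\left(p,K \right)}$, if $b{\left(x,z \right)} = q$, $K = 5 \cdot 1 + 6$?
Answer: $896$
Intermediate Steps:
$K = 11$ ($K = 5 + 6 = 11$)
$q = 1$ ($q = 5 - 4 = 1$)
$b{\left(x,z \right)} = 1$
$28 \cdot 32 b{\left(p,K \right)} = 28 \cdot 32 \cdot 1 = 896 \cdot 1 = 896$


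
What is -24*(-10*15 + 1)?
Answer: 3576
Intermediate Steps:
-24*(-10*15 + 1) = -24*(-150 + 1) = -24*(-149) = 3576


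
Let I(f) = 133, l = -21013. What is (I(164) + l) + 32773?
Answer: 11893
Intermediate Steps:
(I(164) + l) + 32773 = (133 - 21013) + 32773 = -20880 + 32773 = 11893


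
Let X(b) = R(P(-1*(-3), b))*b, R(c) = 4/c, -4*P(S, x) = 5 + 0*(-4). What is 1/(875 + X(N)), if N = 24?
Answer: 5/3991 ≈ 0.0012528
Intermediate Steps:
P(S, x) = -5/4 (P(S, x) = -(5 + 0*(-4))/4 = -(5 + 0)/4 = -¼*5 = -5/4)
X(b) = -16*b/5 (X(b) = (4/(-5/4))*b = (4*(-⅘))*b = -16*b/5)
1/(875 + X(N)) = 1/(875 - 16/5*24) = 1/(875 - 384/5) = 1/(3991/5) = 5/3991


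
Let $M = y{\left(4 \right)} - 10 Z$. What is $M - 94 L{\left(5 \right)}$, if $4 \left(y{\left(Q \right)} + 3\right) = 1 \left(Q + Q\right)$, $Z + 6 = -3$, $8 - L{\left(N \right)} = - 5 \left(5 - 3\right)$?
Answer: $-1603$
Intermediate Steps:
$L{\left(N \right)} = 18$ ($L{\left(N \right)} = 8 - - 5 \left(5 - 3\right) = 8 - \left(-5\right) 2 = 8 - -10 = 8 + 10 = 18$)
$Z = -9$ ($Z = -6 - 3 = -9$)
$y{\left(Q \right)} = -3 + \frac{Q}{2}$ ($y{\left(Q \right)} = -3 + \frac{1 \left(Q + Q\right)}{4} = -3 + \frac{1 \cdot 2 Q}{4} = -3 + \frac{2 Q}{4} = -3 + \frac{Q}{2}$)
$M = 89$ ($M = \left(-3 + \frac{1}{2} \cdot 4\right) - -90 = \left(-3 + 2\right) + 90 = -1 + 90 = 89$)
$M - 94 L{\left(5 \right)} = 89 - 1692 = -1603$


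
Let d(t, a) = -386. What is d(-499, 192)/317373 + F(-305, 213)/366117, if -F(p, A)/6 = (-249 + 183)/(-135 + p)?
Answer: -472022659/387318835470 ≈ -0.0012187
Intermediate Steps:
F(p, A) = 396/(-135 + p) (F(p, A) = -6*(-249 + 183)/(-135 + p) = -(-396)/(-135 + p) = 396/(-135 + p))
d(-499, 192)/317373 + F(-305, 213)/366117 = -386/317373 + (396/(-135 - 305))/366117 = -386*1/317373 + (396/(-440))*(1/366117) = -386/317373 + (396*(-1/440))*(1/366117) = -386/317373 - 9/10*1/366117 = -386/317373 - 3/1220390 = -472022659/387318835470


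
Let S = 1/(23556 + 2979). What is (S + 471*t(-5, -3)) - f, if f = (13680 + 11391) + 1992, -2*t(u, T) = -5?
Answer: -1373743483/53070 ≈ -25886.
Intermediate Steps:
t(u, T) = 5/2 (t(u, T) = -½*(-5) = 5/2)
S = 1/26535 ≈ 3.7686e-5
f = 27063 (f = 25071 + 1992 = 27063)
(S + 471*t(-5, -3)) - f = (1/26535 + 471*(5/2)) - 1*27063 = (1/26535 + 2355/2) - 27063 = 62489927/53070 - 27063 = -1373743483/53070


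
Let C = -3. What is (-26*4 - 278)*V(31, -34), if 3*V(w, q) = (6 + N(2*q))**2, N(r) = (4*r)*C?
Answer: -86037096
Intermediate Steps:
N(r) = -12*r (N(r) = (4*r)*(-3) = -12*r)
V(w, q) = (6 - 24*q)**2/3
(-26*4 - 278)*V(31, -34) = (-26*4 - 278)*(12*(-1 + 4*(-34))**2) = (-104 - 278)*(12*(-1 - 136)**2) = -4584*(-137)**2 = -4584*18769 = -382*225228 = -86037096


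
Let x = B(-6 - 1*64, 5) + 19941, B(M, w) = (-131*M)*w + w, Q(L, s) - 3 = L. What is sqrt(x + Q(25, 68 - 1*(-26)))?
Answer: 44*sqrt(34) ≈ 256.56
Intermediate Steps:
Q(L, s) = 3 + L
B(M, w) = w - 131*M*w (B(M, w) = -131*M*w + w = w - 131*M*w)
x = 65796 (x = 5*(1 - 131*(-6 - 1*64)) + 19941 = 5*(1 - 131*(-6 - 64)) + 19941 = 5*(1 - 131*(-70)) + 19941 = 5*(1 + 9170) + 19941 = 5*9171 + 19941 = 45855 + 19941 = 65796)
sqrt(x + Q(25, 68 - 1*(-26))) = sqrt(65796 + (3 + 25)) = sqrt(65796 + 28) = sqrt(65824) = 44*sqrt(34)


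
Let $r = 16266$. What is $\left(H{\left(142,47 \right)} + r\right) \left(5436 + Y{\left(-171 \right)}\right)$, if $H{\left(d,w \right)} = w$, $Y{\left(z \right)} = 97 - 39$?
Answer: $89623622$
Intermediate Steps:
$Y{\left(z \right)} = 58$ ($Y{\left(z \right)} = 97 - 39 = 58$)
$\left(H{\left(142,47 \right)} + r\right) \left(5436 + Y{\left(-171 \right)}\right) = \left(47 + 16266\right) \left(5436 + 58\right) = 16313 \cdot 5494 = 89623622$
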